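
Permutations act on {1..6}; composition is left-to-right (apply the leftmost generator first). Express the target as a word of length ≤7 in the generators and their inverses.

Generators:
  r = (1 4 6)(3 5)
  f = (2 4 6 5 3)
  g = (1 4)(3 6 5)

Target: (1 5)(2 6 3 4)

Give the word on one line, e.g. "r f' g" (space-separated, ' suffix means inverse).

g f f g f'

  after g: (1 4)(3 6 5)
  after f: (1 6 3 5 2 4)
  after f: (1 5 4)(2 6)
  after g: (1 3 6 2 5)
  after f': (1 5)(2 6 3 4)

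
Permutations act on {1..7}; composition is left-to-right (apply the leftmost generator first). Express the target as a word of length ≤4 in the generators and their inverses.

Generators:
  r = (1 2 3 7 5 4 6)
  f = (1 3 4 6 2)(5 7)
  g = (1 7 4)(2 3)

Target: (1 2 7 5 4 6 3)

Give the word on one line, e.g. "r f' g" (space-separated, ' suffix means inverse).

  after f: (1 3 4 6 2)(5 7)
  after g: (1 2 7 5 4 6 3)

f g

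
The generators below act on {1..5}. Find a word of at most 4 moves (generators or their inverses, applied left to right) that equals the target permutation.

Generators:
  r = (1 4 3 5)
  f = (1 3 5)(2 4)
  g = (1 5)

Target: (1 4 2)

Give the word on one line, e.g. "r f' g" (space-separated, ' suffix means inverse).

  after f: (1 3 5)(2 4)
  after r': (1 4 2)

f r'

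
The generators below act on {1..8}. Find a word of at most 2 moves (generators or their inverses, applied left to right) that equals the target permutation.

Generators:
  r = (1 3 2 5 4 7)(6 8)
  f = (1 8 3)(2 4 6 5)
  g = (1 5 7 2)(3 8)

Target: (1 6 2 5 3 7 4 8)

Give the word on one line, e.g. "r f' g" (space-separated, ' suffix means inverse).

  after f: (1 8 3)(2 4 6 5)
  after r': (1 6 2 5 3 7 4 8)

f r'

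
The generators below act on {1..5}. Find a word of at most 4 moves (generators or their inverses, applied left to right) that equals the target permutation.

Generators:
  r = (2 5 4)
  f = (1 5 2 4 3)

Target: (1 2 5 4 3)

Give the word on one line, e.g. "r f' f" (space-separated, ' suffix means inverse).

  after f: (1 5 2 4 3)
  after r': (1 2 5 4 3)

f r'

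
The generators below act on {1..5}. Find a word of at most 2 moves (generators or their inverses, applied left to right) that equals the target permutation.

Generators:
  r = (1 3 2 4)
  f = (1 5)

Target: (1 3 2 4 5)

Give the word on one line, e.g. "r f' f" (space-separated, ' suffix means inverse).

r f'

  after r: (1 3 2 4)
  after f': (1 3 2 4 5)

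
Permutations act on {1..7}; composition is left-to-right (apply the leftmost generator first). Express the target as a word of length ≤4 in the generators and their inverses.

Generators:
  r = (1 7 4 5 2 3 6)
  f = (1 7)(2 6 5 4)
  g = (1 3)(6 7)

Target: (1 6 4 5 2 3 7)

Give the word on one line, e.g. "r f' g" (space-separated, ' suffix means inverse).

g r

  after g: (1 3)(6 7)
  after r: (1 6 4 5 2 3 7)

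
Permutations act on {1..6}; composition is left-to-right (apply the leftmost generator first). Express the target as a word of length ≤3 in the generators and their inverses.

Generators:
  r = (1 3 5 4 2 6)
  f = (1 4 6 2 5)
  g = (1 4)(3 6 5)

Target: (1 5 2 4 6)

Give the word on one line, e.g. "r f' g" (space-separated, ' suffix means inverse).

g' r'

  after g': (1 4)(3 5 6)
  after r': (1 5 2 4 6)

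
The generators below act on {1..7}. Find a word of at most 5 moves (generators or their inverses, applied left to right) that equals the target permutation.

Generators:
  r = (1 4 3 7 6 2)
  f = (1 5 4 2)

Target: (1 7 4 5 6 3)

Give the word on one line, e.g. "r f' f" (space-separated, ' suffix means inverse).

  after f: (1 5 4 2)
  after f: (1 4)(2 5)
  after f: (1 2 4 5)
  after r': (1 6 7 3 4 5 2)
  after r': (1 7 4 5 6 3)

f f f r' r'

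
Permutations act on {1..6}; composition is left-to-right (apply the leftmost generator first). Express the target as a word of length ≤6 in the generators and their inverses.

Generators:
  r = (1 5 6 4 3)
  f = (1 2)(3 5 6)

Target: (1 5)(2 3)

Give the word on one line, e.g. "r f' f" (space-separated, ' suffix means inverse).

  after r': (1 3 4 6 5)
  after f': (1 6 3 4 5 2)
  after r: (1 4 6)(2 5)
  after r: (1 3)(2 6 5)
  after f: (1 5)(2 3)

r' f' r r f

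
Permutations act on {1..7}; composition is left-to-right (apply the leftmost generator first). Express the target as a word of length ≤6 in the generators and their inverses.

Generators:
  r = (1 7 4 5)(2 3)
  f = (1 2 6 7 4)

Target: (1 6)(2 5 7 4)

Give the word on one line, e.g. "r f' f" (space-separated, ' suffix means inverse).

f f r r

  after f: (1 2 6 7 4)
  after f: (1 6 4 2 7)
  after r: (1 6 5)(2 4 3)
  after r: (1 6)(2 5 7 4)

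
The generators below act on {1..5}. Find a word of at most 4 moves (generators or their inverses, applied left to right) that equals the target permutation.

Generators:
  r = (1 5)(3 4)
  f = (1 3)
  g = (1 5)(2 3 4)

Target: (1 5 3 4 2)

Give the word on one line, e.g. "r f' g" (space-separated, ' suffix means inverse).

g f'

  after g: (1 5)(2 3 4)
  after f': (1 5 3 4 2)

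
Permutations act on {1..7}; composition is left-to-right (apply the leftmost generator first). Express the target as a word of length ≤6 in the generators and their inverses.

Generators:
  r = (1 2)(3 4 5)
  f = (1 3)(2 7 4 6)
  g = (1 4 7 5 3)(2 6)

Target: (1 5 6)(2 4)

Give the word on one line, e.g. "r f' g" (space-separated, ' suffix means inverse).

f' g' f f

  after f': (1 3)(2 6 4 7)
  after g': (1 5 7 6)
  after f: (1 5 4 6 3)(2 7)
  after f: (1 5 6)(2 4)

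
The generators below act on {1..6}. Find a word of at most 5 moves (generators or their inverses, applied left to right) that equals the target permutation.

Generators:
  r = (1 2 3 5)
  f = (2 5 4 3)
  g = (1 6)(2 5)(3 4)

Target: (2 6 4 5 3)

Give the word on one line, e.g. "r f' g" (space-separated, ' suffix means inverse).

g' r f' g

  after g': (1 6)(2 5)(3 4)
  after r: (1 6 2)(3 4 5)
  after f': (1 6 3 5 4 2)
  after g: (2 6 4 5 3)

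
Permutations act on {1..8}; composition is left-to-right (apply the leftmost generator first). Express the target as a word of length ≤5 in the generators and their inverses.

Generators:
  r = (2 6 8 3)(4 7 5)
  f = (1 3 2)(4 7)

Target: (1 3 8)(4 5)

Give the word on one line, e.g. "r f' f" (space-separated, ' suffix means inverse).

  after r: (2 6 8 3)(4 7 5)
  after f': (1 2 6 8)(5 7)
  after r': (1 3 8)(4 5)

r f' r'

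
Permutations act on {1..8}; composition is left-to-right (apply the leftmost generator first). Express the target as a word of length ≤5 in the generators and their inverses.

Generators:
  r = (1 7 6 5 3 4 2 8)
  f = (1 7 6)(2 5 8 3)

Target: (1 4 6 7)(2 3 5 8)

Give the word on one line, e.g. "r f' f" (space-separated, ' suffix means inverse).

r' f' f' r'

  after r': (1 8 2 4 3 5 6 7)
  after f': (1 5 7 6)(2 4 8 3)
  after f': (1 2 4 5)
  after r': (1 4 6 7)(2 3 5 8)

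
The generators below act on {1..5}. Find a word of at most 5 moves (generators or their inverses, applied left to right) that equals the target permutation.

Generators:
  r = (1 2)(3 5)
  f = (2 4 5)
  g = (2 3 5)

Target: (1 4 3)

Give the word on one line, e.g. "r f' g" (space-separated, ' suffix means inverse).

  after r: (1 2)(3 5)
  after f: (1 4 5 3 2)
  after r: (1 4 3)

r f r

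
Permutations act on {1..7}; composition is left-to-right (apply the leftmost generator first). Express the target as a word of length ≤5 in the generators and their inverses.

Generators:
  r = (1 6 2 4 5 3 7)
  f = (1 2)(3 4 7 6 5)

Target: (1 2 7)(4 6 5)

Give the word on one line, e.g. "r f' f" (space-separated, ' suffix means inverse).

  after f: (1 2)(3 4 7 6 5)
  after r': (1 6 4 3 2 7)
  after f: (1 5 3)(2 6 7)
  after r': (1 4 2)(3 7 6)
  after r': (1 2 7)(4 6 5)

f r' f r' r'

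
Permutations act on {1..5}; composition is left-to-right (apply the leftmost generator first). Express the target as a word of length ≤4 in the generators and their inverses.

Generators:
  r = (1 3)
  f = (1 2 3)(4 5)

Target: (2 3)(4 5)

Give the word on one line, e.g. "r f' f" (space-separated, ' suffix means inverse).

  after f': (1 3 2)(4 5)
  after r: (2 3)(4 5)
  after r: (1 3 2)(4 5)
  after r: (2 3)(4 5)

f' r r r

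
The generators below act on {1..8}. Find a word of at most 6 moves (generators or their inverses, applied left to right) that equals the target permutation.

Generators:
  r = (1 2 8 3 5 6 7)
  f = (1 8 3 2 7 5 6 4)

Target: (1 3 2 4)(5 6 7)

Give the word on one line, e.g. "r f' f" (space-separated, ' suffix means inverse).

  after f': (1 4 6 5 7 2 3 8)
  after r': (1 4 5 6 3 2 8 7)
  after f': (1 6 8 2)(4 7)
  after f': (1 5 7 6)(2 4)(3 8)
  after r': (1 3 2 4)(5 6 7)

f' r' f' f' r'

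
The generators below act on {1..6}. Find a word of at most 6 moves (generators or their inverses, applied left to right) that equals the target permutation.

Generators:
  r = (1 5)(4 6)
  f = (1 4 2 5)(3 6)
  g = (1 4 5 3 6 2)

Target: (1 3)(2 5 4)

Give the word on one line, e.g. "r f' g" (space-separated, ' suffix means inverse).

  after f': (1 5 2 4)(3 6)
  after f': (1 2)(4 5)
  after g': (1 6 3 5)
  after f: (1 3)(2 5 4)

f' f' g' f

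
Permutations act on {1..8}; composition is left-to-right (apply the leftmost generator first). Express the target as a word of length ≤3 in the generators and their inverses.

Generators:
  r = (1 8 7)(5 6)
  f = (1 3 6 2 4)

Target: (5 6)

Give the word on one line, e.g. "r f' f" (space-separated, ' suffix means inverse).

  after r: (1 8 7)(5 6)
  after r: (1 7 8)
  after r: (5 6)

r r r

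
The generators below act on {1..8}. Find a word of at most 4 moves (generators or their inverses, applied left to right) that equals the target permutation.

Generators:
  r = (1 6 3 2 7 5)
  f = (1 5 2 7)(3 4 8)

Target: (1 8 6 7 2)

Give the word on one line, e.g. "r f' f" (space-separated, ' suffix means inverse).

f' f' r' f'

  after f': (1 7 2 5)(3 8 4)
  after f': (1 2)(3 4 8)(5 7)
  after r': (1 3 4 8 6)(2 5)
  after f': (1 8 6 7 2)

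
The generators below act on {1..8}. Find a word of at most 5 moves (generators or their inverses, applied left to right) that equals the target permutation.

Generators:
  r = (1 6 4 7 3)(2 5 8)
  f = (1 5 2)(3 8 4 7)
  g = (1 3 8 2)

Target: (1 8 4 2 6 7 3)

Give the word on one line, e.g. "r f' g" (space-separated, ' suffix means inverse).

  after g: (1 3 8 2)
  after f': (1 7 4 8 5)
  after g: (1 7 4 2)(3 8 5)
  after r: (1 3 2 6 4 5)
  after f: (1 8 4 2 6 7 3)

g f' g r f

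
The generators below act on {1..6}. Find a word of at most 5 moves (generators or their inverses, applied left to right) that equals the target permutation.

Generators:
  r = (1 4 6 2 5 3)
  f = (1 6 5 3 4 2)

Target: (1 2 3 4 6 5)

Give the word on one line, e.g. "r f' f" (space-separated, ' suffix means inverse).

f r f r f

  after f: (1 6 5 3 4 2)
  after r: (1 2 4 5)(3 6)
  after f: (3 5 6 4)
  after r: (1 4)(2 5)
  after f: (1 2 3 4 6 5)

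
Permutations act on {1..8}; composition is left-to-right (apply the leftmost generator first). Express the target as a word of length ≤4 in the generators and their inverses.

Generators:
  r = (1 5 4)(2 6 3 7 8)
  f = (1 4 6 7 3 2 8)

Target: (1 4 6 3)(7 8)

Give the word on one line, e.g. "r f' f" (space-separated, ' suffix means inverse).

  after r': (1 4 5)(2 8 7 3 6)
  after r': (1 5 4)(2 7 6 8 3)
  after r': (2 3 8 6 7)
  after f: (1 4 6 3)(7 8)

r' r' r' f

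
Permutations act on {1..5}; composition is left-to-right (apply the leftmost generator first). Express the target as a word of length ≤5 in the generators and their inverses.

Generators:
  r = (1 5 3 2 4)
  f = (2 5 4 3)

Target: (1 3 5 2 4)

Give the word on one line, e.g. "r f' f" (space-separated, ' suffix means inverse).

  after f': (2 3 4 5)
  after r': (1 4)(2 5 3)
  after f: (1 3 5 2 4)

f' r' f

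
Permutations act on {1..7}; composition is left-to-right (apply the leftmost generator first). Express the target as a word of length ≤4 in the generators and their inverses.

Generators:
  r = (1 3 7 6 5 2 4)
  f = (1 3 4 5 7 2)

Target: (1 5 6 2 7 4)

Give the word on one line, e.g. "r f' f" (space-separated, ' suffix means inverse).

  after r': (1 4 2 5 6 7 3)
  after f: (1 5 6 2 7 4)

r' f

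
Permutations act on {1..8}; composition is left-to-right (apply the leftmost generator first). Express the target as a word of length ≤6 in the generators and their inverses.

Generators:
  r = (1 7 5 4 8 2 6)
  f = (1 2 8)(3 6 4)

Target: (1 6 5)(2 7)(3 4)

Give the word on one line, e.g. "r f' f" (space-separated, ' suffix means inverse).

  after r: (1 7 5 4 8 2 6)
  after r: (1 5 8 6 7 4 2)
  after r: (1 4 6 5 2 7 8)
  after f': (1 6 5)(2 7)(3 4)

r r r f'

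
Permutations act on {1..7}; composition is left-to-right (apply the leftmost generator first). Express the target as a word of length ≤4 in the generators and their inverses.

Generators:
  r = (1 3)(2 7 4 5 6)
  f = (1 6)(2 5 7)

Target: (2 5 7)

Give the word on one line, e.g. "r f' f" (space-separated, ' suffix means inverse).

  after f': (1 6)(2 7 5)
  after f': (2 5 7)

f' f'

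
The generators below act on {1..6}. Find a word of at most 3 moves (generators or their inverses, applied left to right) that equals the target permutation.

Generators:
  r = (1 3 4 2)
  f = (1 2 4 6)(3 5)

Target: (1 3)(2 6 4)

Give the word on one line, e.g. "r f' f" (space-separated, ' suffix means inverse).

f' f' r'

  after f': (1 6 4 2)(3 5)
  after f': (1 4)(2 6)
  after r': (1 3)(2 6 4)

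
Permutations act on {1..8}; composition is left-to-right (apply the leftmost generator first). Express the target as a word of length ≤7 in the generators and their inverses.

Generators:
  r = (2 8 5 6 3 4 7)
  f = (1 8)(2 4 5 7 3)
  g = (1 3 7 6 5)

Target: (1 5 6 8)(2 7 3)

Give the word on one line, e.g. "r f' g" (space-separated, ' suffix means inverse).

f f g g f'

  after f: (1 8)(2 4 5 7 3)
  after f: (2 5 3 4 7)
  after g: (1 3 4 6 5 7 2)
  after g: (1 7 2 3 4 5 6)
  after f': (1 5 6 8)(2 7 3)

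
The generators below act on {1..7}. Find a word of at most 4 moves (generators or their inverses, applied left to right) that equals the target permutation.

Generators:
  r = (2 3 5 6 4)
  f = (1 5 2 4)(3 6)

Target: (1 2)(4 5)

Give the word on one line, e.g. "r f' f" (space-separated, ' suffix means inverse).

  after f': (1 4 2 5)(3 6)
  after f': (1 2)(4 5)

f' f'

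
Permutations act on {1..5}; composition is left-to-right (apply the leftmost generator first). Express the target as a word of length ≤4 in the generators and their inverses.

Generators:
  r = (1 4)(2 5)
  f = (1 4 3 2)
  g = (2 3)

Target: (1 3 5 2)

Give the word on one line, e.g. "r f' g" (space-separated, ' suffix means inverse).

  after f: (1 4 3 2)
  after g': (1 4 2)
  after f: (1 3 2 4)
  after r: (1 3 5 2)

f g' f r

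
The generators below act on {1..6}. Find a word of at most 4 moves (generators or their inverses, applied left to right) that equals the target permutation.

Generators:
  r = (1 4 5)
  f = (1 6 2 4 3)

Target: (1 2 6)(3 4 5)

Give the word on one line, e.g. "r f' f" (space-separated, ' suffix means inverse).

  after r: (1 4 5)
  after f': (1 2 6)(3 4 5)

r f'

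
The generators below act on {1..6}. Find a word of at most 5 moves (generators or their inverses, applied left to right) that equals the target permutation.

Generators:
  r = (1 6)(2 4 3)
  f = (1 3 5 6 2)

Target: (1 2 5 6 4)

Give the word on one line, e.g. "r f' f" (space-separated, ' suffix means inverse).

r f r' f' f'

  after r: (1 6)(2 4 3)
  after f: (1 2 4 5 6 3)
  after r': (1 3 6 4 5)
  after f': (2 6 4 3 5)
  after f': (1 2 5 6 4)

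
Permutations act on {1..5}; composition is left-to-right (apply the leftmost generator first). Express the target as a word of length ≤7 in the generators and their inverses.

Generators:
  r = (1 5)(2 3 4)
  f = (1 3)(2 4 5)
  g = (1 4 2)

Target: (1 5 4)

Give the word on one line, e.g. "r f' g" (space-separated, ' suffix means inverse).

  after f: (1 3)(2 4 5)
  after r': (1 2 3 5 4)
  after f: (1 4 3 2)
  after g: (1 2 4 3)
  after f': (1 5 4)

f r' f g f'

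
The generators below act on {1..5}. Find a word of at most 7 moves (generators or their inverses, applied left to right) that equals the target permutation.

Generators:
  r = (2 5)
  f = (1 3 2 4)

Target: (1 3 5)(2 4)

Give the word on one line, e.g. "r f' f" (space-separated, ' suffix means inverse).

  after f': (1 4 2 3)
  after r: (1 4 5 2 3)
  after f': (1 2)(3 4 5)
  after f': (1 3 2 4 5)
  after r: (1 3 5)(2 4)

f' r f' f' r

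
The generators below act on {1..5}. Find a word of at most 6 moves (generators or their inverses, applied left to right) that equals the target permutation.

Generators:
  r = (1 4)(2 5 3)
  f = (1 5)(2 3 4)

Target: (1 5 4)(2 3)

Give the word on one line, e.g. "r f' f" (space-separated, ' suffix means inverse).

  after f: (1 5)(2 3 4)
  after r': (1 2 5 4 3)
  after f': (1 4 2)(3 5)
  after r: (2 4 5)
  after f': (1 5 4)(2 3)

f r' f' r f'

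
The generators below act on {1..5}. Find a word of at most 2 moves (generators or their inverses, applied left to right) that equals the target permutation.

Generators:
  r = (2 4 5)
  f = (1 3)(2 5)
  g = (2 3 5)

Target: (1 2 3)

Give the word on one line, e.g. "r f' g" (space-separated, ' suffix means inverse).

f' g'

  after f': (1 3)(2 5)
  after g': (1 2 3)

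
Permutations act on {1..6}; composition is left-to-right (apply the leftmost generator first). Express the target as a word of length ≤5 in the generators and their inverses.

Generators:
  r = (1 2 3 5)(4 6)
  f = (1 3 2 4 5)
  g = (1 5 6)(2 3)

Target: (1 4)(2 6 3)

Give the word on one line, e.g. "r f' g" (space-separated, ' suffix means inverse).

  after r': (1 5 3 2)(4 6)
  after f': (1 4 6 2 5)
  after g: (1 4)(2 6 3)

r' f' g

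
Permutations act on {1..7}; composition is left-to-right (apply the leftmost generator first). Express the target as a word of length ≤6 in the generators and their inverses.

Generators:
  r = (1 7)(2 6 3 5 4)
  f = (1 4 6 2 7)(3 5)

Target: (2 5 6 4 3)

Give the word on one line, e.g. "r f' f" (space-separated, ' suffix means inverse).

  after r': (1 7)(2 4 5 3 6)
  after f: (2 6 7 4 3)
  after r: (1 7 2 3 6)(4 5)
  after f: (2 5 6 4 3)

r' f r f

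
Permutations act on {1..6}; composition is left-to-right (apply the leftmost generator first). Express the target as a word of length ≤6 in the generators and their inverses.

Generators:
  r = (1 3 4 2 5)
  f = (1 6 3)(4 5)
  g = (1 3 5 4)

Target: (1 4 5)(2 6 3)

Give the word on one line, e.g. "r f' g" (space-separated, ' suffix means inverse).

  after r: (1 3 4 2 5)
  after f: (2 4)(3 5 6)
  after r': (1 5 6)(2 3)
  after f': (1 4 5)(2 6 3)

r f r' f'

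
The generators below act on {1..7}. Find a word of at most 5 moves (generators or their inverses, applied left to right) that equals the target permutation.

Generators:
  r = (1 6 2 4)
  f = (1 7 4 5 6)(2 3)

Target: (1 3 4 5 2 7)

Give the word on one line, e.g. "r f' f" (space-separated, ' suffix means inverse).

  after f': (1 6 5 4 7)(2 3)
  after r': (2 3 6 5)(4 7)
  after f': (1 6 4)(3 5)
  after r: (1 2 4 6)(3 5)
  after f': (1 3 4 5 2 7)

f' r' f' r f'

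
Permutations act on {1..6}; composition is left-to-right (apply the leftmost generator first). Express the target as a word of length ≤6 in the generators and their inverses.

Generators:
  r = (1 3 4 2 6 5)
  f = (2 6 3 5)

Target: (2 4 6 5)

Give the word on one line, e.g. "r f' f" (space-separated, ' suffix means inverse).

  after r: (1 3 4 2 6 5)
  after f: (1 5)(2 3 4 6)
  after r: (2 4 5 3)
  after f': (2 4 3 5 6)
  after f': (2 4 6 5)

r f r f' f'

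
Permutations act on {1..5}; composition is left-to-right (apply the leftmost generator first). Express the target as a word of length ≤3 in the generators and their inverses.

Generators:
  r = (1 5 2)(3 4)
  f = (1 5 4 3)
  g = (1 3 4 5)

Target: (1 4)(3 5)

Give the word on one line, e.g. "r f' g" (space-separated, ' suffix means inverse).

  after g': (1 5 4 3)
  after g': (1 4)(3 5)

g' g'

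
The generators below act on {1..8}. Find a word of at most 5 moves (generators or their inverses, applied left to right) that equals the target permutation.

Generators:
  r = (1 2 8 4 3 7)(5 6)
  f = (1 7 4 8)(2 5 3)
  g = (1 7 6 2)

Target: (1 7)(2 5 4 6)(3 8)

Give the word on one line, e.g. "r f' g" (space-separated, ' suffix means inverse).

  after f': (1 8 4 7)(2 3 5)
  after r': (1 2 4 3 6 5)
  after f': (1 3 6 2 7)(4 5 8)
  after g: (1 3 2 6)(4 5 8)
  after r: (1 7)(2 5 4 6)(3 8)

f' r' f' g r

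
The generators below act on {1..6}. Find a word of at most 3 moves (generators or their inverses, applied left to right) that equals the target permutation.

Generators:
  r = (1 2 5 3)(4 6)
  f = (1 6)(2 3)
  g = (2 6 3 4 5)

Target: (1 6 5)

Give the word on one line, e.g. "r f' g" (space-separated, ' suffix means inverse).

  after f: (1 6)(2 3)
  after r': (1 4 6 3)(2 5)
  after r': (1 6 5)

f r' r'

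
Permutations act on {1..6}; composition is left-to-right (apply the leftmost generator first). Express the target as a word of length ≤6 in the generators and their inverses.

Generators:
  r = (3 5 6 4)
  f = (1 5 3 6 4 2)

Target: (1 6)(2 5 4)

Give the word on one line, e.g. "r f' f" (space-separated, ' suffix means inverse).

r r f' f' r'

  after r: (3 5 6 4)
  after r: (3 6)(4 5)
  after f': (1 2 4)(5 6)
  after f': (1 4 2 6)(3 5)
  after r': (1 6)(2 5 4)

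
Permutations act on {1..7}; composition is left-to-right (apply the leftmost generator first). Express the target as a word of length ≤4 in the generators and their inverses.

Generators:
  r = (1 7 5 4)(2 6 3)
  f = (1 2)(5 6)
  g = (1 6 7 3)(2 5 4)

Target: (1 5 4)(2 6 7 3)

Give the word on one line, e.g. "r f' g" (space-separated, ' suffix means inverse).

g f'

  after g: (1 6 7 3)(2 5 4)
  after f': (1 5 4)(2 6 7 3)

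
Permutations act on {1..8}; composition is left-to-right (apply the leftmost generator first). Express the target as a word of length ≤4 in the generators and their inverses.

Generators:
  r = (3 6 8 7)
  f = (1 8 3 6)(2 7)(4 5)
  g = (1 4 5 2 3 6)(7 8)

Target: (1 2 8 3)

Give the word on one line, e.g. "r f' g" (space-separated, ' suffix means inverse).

  after f: (1 8 3 6)(2 7)(4 5)
  after r: (1 7 2 3 8 6)(4 5)
  after f': (1 2 8 3)

f r f'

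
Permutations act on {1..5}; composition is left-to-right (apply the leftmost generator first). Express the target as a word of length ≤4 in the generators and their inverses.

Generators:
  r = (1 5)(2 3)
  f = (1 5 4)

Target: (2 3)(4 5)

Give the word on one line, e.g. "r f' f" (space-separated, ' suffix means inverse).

f' f' r'

  after f': (1 4 5)
  after f': (1 5 4)
  after r': (2 3)(4 5)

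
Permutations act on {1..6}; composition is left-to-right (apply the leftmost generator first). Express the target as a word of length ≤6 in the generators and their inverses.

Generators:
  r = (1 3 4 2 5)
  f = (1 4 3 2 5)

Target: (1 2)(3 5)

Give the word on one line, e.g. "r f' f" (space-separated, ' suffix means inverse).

r r r r f'

  after r: (1 3 4 2 5)
  after r: (1 4 5 3 2)
  after r: (1 2 3 5 4)
  after r: (1 5 2 4 3)
  after f': (1 2)(3 5)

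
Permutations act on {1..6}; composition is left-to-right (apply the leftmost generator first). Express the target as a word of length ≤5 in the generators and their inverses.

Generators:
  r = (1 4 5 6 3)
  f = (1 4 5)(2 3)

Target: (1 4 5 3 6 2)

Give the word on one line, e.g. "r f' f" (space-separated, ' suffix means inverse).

r f' r

  after r: (1 4 5 6 3)
  after f': (2 3 5 6)
  after r: (1 4 5 3 6 2)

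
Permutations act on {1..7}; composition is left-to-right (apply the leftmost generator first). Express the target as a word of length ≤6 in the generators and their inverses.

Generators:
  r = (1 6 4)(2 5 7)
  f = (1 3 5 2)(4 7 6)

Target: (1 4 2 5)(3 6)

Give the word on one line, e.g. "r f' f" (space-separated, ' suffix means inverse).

f' r r f'

  after f': (1 2 5 3)(4 6 7)
  after r: (1 5 3 6 2 7)
  after r: (1 7 6 5 3 4)
  after f': (1 4 2 5)(3 6)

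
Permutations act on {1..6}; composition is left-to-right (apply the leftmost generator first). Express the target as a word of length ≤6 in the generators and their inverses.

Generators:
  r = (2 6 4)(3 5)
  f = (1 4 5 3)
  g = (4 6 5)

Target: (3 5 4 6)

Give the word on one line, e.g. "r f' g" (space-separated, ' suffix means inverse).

  after f: (1 4 5 3)
  after g': (1 5 3)(4 6)
  after f': (1 4 6)
  after f': (3 5 4 6)

f g' f' f'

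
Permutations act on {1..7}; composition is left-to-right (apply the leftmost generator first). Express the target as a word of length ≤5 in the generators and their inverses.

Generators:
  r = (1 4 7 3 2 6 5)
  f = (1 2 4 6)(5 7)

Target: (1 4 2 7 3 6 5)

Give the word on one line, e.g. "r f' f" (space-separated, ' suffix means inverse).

  after r': (1 5 6 2 3 7 4)
  after f': (1 7 2 3 5 4 6)
  after r': (1 4 2 7 3 6 5)

r' f' r'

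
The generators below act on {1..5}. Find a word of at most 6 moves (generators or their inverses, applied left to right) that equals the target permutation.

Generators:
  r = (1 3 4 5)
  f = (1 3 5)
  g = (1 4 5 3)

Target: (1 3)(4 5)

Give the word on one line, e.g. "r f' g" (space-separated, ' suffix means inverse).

g g r r

  after g: (1 4 5 3)
  after g: (1 5)(3 4)
  after r: (3 5)
  after r: (1 3)(4 5)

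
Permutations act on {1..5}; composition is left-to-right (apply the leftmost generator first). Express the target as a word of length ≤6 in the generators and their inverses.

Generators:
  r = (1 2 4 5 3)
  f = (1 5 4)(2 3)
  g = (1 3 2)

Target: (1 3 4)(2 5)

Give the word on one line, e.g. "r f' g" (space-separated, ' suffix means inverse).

g r f' r' g'

  after g: (1 3 2)
  after r: (3 4 5)
  after f': (1 4)(2 3 5)
  after r': (1 2 5)(3 4)
  after g': (1 3 4)(2 5)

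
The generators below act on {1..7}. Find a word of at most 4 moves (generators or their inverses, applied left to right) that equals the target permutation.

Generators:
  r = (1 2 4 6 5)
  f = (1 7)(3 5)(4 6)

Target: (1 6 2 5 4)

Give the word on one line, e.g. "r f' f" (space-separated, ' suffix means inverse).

r' r'

  after r': (1 5 6 4 2)
  after r': (1 6 2 5 4)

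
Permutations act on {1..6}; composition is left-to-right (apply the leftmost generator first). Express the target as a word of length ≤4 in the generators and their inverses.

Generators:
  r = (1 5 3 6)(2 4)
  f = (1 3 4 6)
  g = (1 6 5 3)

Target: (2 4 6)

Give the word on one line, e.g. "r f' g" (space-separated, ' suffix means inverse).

  after f': (1 6 4 3)
  after g: (1 5 3 6 4)
  after r': (2 4 6)

f' g r'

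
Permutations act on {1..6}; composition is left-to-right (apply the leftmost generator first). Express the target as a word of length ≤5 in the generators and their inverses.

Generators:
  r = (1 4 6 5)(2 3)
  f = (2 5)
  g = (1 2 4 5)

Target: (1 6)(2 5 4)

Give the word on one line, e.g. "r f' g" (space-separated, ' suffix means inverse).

r r f'

  after r: (1 4 6 5)(2 3)
  after r: (1 6)(4 5)
  after f': (1 6)(2 5 4)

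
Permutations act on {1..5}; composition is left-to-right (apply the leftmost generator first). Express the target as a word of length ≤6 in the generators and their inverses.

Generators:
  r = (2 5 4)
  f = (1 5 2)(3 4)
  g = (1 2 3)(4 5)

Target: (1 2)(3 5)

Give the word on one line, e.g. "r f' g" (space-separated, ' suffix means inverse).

g' f f f r

  after g': (1 3 2)(4 5)
  after f: (1 4 2 5 3)
  after f: (1 3 5 4)
  after f: (1 4 5 3 2)
  after r: (1 2)(3 5)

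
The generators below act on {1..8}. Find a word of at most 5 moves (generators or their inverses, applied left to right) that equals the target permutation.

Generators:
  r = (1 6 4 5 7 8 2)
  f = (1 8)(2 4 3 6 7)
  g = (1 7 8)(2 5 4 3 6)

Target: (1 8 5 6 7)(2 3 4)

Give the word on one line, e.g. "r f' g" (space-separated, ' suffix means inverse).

f f r' r'

  after f: (1 8)(2 4 3 6 7)
  after f: (2 3 7 4 6)
  after r': (1 2 3 5 4)(6 8 7)
  after r': (1 8 5 6 7)(2 3 4)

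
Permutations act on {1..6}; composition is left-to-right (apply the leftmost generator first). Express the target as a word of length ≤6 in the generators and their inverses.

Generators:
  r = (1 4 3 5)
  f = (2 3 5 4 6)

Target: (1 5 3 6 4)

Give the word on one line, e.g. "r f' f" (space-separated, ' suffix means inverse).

  after r: (1 4 3 5)
  after f: (1 6 2 3 4 5)
  after r: (1 6 2 5 4)
  after f': (1 4)(2 3)
  after f': (1 5 3 6 4)

r f r f' f'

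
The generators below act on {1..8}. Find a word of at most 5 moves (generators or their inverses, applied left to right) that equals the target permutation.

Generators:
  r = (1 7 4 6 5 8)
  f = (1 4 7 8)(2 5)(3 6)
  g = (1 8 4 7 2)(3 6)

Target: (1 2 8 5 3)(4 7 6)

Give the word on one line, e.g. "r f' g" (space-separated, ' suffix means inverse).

  after g: (1 8 4 7 2)(3 6)
  after r': (1 5 6 3 4)(2 8 7)
  after f: (1 2)(3 7 5)
  after r': (1 2 8 5 3)(4 7 6)

g r' f r'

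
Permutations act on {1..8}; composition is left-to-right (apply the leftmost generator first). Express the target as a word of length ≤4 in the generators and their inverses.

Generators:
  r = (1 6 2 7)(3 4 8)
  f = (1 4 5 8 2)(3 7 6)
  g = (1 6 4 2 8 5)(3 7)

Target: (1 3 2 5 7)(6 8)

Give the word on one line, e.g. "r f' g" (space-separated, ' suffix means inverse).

  after g': (1 5 8 2 4 6)(3 7)
  after f: (1 8)(2 5)(3 6 4)
  after r: (1 3 2 5 7)(6 8)

g' f r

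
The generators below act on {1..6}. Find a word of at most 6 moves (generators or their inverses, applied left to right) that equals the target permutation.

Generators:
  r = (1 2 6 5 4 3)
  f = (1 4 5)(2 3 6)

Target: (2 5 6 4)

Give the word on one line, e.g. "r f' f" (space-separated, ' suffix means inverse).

  after f': (1 5 4)(2 6 3)
  after f': (1 4 5)(2 3 6)
  after r': (1 5 3 2 4 6)
  after f: (2 5 6 4)

f' f' r' f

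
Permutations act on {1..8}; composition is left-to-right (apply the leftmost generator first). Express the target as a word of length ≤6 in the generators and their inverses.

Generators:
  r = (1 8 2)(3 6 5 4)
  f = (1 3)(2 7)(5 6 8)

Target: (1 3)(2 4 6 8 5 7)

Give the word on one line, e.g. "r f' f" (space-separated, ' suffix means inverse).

r' f' f' r f

  after r': (1 2 8)(3 4 5 6)
  after f': (1 7 2 6)(3 4 8)
  after f': (1 2 5 8)(3 4 6)
  after r: (2 4 5)
  after f: (1 3)(2 4 6 8 5 7)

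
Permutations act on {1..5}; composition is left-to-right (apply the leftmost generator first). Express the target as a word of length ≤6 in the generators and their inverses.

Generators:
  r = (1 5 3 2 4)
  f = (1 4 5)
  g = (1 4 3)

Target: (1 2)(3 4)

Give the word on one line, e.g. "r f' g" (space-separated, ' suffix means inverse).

  after f: (1 4 5)
  after f: (1 5 4)
  after r: (1 3 2 4 5)
  after r: (1 2)(3 4)

f f r r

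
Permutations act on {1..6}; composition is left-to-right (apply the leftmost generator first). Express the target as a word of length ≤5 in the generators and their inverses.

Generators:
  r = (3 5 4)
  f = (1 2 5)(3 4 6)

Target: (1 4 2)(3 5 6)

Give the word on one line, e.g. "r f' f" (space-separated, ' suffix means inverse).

  after r': (3 4 5)
  after f': (1 5 6 4 2)
  after r: (1 4 2)(3 5 6)

r' f' r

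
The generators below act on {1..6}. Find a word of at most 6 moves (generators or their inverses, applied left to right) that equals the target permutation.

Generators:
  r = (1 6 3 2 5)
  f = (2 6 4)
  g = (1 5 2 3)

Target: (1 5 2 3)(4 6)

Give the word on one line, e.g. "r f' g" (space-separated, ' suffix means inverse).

f g' g' r

  after f: (2 6 4)
  after g': (1 3 2 6 4 5)
  after g': (1 2 6 4)(3 5)
  after r: (1 5 2 3)(4 6)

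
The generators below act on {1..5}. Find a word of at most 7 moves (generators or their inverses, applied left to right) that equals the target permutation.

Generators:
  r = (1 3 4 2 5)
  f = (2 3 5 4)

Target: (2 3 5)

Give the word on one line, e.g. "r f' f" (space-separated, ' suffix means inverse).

r' r' f r' f

  after r': (1 5 2 4 3)
  after r': (1 2 3 5 4)
  after f: (1 3 4)(2 5)
  after r': (4 5)
  after f: (2 3 5)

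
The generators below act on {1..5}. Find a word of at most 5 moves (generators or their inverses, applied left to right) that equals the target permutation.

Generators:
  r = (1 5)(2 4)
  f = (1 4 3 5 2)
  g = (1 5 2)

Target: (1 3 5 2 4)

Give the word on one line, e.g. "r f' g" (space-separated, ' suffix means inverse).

f' g' f' r

  after f': (1 2 5 3 4)
  after g': (1 5 3 4 2)
  after f': (1 3)(4 5)
  after r: (1 3 5 2 4)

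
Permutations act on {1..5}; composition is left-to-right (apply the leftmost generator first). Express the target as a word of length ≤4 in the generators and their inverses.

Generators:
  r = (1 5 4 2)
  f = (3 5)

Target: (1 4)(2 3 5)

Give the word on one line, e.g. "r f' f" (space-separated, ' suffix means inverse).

r r f

  after r: (1 5 4 2)
  after r: (1 4)(2 5)
  after f: (1 4)(2 3 5)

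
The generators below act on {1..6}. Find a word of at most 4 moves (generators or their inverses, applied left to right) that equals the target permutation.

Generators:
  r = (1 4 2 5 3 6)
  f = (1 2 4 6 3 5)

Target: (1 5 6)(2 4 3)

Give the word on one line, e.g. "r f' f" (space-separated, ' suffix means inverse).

f r' r' f'

  after f: (1 2 4 6 3 5)
  after r': (1 4 3 2)(5 6)
  after r': (2 6)(3 4 5)
  after f': (1 5 6)(2 4 3)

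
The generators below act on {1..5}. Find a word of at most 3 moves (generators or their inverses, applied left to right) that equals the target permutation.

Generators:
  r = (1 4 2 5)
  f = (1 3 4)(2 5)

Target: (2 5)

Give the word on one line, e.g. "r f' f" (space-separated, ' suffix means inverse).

f' f' f'

  after f': (1 4 3)(2 5)
  after f': (1 3 4)
  after f': (2 5)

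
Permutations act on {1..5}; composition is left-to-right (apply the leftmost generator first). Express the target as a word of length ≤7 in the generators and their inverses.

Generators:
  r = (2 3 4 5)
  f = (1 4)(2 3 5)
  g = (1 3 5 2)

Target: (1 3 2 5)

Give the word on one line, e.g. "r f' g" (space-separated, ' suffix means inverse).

  after r': (2 5 4 3)
  after f': (1 4 2 3 5)
  after g: (1 4)(2 5 3)
  after r: (1 5 4)
  after f': (1 3 2 5)

r' f' g r f'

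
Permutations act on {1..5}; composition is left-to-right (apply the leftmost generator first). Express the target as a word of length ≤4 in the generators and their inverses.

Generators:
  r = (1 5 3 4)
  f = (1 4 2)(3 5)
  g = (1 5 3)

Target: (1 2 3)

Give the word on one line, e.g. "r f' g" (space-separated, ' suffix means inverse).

f' r'

  after f': (1 2 4)(3 5)
  after r': (1 2 3)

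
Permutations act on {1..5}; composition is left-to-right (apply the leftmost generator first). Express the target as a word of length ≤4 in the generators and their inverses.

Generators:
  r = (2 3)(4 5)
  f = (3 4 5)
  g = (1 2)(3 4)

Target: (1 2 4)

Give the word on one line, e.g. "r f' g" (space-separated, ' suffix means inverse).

f' r' g

  after f': (3 5 4)
  after r': (2 3 4)
  after g: (1 2 4)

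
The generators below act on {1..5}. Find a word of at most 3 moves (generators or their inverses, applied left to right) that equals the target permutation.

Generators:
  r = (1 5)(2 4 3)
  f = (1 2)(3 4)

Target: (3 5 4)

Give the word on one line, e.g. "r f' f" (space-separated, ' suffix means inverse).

  after r: (1 5)(2 4 3)
  after f: (1 5 2 3)
  after r: (3 5 4)

r f r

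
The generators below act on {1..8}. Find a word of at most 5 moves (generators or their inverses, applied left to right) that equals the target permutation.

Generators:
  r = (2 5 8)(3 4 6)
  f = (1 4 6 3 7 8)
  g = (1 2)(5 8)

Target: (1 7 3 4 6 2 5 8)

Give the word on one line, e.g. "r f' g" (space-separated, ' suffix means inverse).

  after g: (1 2)(5 8)
  after r': (1 8 2)(3 6 4)
  after f': (1 7 3 4 6)(2 8)
  after g': (1 7 3 4 6 2 5 8)

g r' f' g'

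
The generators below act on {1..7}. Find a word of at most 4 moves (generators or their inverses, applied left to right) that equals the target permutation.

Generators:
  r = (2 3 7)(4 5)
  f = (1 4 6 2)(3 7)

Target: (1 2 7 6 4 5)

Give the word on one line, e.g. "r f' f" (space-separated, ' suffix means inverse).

r f'

  after r: (2 3 7)(4 5)
  after f': (1 2 7 6 4 5)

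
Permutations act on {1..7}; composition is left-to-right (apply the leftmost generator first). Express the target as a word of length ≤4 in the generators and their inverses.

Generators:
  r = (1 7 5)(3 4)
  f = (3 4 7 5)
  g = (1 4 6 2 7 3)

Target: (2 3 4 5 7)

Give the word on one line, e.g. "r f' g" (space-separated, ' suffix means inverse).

r g r' g'

  after r: (1 7 5)(3 4)
  after g: (1 3 6 2 7 5 4)
  after r': (1 4 5 3 6 2)
  after g': (2 3 4 5 7)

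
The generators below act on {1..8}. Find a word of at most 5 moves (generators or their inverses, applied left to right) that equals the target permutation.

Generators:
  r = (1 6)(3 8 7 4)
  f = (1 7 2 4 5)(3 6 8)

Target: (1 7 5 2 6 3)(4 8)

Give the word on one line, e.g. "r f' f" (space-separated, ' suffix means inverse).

  after f': (1 5 4 2 7)(3 8 6)
  after f': (1 4 7 5 2)(3 6 8)
  after r: (1 3)(2 6 7 5)
  after r: (1 8 7 5 2)(3 6 4)
  after r: (1 7 5 2 6 3)(4 8)

f' f' r r r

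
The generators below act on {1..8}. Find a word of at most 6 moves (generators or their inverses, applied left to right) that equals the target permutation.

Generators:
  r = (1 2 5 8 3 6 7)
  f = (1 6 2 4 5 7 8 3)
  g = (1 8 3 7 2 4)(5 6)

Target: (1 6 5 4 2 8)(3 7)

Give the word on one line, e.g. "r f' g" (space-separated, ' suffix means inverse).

  after g': (1 4 2 7 3 8)(5 6)
  after f: (1 5 2 8 6 7)
  after f: (1 7 6 8 2 3)(4 5)
  after r': (1 6 5 4 2 8)(3 7)

g' f f r'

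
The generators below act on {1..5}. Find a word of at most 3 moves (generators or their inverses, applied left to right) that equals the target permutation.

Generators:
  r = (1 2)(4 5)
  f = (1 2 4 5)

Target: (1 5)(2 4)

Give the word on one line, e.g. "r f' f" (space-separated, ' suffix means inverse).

  after f': (1 5 4 2)
  after f': (1 4)(2 5)
  after r': (1 5)(2 4)

f' f' r'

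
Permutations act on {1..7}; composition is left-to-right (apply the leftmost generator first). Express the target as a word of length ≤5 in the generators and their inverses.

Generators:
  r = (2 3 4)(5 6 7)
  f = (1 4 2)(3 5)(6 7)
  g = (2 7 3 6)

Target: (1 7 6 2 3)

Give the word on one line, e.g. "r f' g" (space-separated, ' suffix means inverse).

f' f' r' f r'

  after f': (1 2 4)(3 5)(6 7)
  after f': (1 4 2)
  after r': (1 3 2)(5 7 6)
  after f: (1 5 6 3)(2 4)
  after r': (1 7 6 2 3)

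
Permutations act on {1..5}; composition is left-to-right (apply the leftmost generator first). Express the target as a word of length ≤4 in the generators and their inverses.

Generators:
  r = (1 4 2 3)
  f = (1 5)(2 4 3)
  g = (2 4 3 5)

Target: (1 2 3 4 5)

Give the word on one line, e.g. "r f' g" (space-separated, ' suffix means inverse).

f g

  after f: (1 5)(2 4 3)
  after g: (1 2 3 4 5)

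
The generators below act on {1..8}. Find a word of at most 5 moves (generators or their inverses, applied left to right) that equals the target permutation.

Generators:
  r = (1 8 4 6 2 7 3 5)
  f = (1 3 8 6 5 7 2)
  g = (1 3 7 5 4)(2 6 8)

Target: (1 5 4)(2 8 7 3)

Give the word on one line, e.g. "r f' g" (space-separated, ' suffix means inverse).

  after r: (1 8 4 6 2 7 3 5)
  after g': (1 6 8 5 4 2 3 7)
  after f: (1 5 4)(2 8 7 3)

r g' f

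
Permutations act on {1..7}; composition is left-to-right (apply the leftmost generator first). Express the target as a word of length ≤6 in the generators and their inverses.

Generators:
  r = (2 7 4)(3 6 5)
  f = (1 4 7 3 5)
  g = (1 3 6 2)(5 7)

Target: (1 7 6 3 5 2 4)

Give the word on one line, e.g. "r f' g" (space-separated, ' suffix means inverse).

  after g: (1 3 6 2)(5 7)
  after r: (1 6 7 3 5 4 2)
  after f: (1 6 3)(2 4)(5 7)
  after r': (1 3)(2 7 6 5)
  after f': (1 7 6 3 5 2 4)

g r f r' f'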